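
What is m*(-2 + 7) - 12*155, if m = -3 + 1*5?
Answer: -1850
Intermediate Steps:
m = 2 (m = -3 + 5 = 2)
m*(-2 + 7) - 12*155 = 2*(-2 + 7) - 12*155 = 2*5 - 1860 = 10 - 1860 = -1850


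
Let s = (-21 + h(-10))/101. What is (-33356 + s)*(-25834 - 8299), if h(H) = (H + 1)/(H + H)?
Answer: 2299865531623/2020 ≈ 1.1385e+9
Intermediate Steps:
h(H) = (1 + H)/(2*H) (h(H) = (1 + H)/((2*H)) = (1 + H)*(1/(2*H)) = (1 + H)/(2*H))
s = -411/2020 (s = (-21 + (½)*(1 - 10)/(-10))/101 = (-21 + (½)*(-⅒)*(-9))*(1/101) = (-21 + 9/20)*(1/101) = -411/20*1/101 = -411/2020 ≈ -0.20347)
(-33356 + s)*(-25834 - 8299) = (-33356 - 411/2020)*(-25834 - 8299) = -67379531/2020*(-34133) = 2299865531623/2020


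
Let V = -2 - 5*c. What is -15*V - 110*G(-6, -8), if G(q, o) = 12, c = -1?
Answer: -1365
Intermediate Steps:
V = 3 (V = -2 - 5*(-1) = -2 + 5 = 3)
-15*V - 110*G(-6, -8) = -15*3 - 110*12 = -45 - 1320 = -1365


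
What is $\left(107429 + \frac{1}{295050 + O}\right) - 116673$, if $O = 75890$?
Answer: $- \frac{3428969359}{370940} \approx -9244.0$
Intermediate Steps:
$\left(107429 + \frac{1}{295050 + O}\right) - 116673 = \left(107429 + \frac{1}{295050 + 75890}\right) - 116673 = \left(107429 + \frac{1}{370940}\right) - 116673 = \frac{39849713261}{370940} - 116673 = - \frac{3428969359}{370940}$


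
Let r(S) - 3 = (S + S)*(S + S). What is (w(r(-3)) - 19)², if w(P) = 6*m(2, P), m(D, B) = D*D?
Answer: 25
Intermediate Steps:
m(D, B) = D²
r(S) = 3 + 4*S² (r(S) = 3 + (S + S)*(S + S) = 3 + (2*S)*(2*S) = 3 + 4*S²)
w(P) = 24 (w(P) = 6*2² = 6*4 = 24)
(w(r(-3)) - 19)² = (24 - 19)² = 5² = 25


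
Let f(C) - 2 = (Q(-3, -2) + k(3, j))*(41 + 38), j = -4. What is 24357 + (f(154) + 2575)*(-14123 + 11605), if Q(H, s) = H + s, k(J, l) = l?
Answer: -4674231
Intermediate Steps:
f(C) = -709 (f(C) = 2 + ((-3 - 2) - 4)*(41 + 38) = 2 + (-5 - 4)*79 = 2 - 9*79 = 2 - 711 = -709)
24357 + (f(154) + 2575)*(-14123 + 11605) = 24357 + (-709 + 2575)*(-14123 + 11605) = 24357 + 1866*(-2518) = 24357 - 4698588 = -4674231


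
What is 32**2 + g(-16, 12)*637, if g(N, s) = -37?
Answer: -22545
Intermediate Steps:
32**2 + g(-16, 12)*637 = 32**2 - 37*637 = 1024 - 23569 = -22545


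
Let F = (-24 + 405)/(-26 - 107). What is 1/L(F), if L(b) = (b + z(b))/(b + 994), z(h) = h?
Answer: -131821/762 ≈ -172.99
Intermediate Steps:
F = -381/133 (F = 381/(-133) = 381*(-1/133) = -381/133 ≈ -2.8647)
L(b) = 2*b/(994 + b) (L(b) = (b + b)/(b + 994) = (2*b)/(994 + b) = 2*b/(994 + b))
1/L(F) = 1/(2*(-381/133)/(994 - 381/133)) = 1/(2*(-381/133)/(131821/133)) = 1/(2*(-381/133)*(133/131821)) = 1/(-762/131821) = -131821/762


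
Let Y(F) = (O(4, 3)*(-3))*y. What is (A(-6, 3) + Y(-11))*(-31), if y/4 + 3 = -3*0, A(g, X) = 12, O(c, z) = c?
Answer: -4836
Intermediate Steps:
y = -12 (y = -12 + 4*(-3*0) = -12 + 4*0 = -12 + 0 = -12)
Y(F) = 144 (Y(F) = (4*(-3))*(-12) = -12*(-12) = 144)
(A(-6, 3) + Y(-11))*(-31) = (12 + 144)*(-31) = 156*(-31) = -4836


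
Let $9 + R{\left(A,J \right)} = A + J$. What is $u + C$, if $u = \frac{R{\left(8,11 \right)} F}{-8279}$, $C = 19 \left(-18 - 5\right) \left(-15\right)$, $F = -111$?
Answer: $\frac{54269955}{8279} \approx 6555.1$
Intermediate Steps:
$R{\left(A,J \right)} = -9 + A + J$ ($R{\left(A,J \right)} = -9 + \left(A + J\right) = -9 + A + J$)
$C = 6555$ ($C = 19 \left(-23\right) \left(-15\right) = \left(-437\right) \left(-15\right) = 6555$)
$u = \frac{1110}{8279}$ ($u = \frac{\left(-9 + 8 + 11\right) \left(-111\right)}{-8279} = 10 \left(-111\right) \left(- \frac{1}{8279}\right) = \left(-1110\right) \left(- \frac{1}{8279}\right) = \frac{1110}{8279} \approx 0.13407$)
$u + C = \frac{1110}{8279} + 6555 = \frac{54269955}{8279}$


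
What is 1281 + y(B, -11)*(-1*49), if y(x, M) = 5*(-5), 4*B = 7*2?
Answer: 2506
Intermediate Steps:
B = 7/2 (B = (7*2)/4 = (¼)*14 = 7/2 ≈ 3.5000)
y(x, M) = -25
1281 + y(B, -11)*(-1*49) = 1281 - (-25)*49 = 1281 - 25*(-49) = 1281 + 1225 = 2506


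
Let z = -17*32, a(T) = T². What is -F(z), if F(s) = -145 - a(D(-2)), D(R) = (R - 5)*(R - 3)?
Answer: 1370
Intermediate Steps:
D(R) = (-5 + R)*(-3 + R)
z = -544
F(s) = -1370 (F(s) = -145 - (15 + (-2)² - 8*(-2))² = -145 - (15 + 4 + 16)² = -145 - 1*35² = -145 - 1*1225 = -145 - 1225 = -1370)
-F(z) = -1*(-1370) = 1370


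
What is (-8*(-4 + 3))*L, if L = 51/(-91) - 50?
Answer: -36808/91 ≈ -404.48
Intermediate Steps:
L = -4601/91 (L = 51*(-1/91) - 50 = -51/91 - 50 = -4601/91 ≈ -50.560)
(-8*(-4 + 3))*L = -8*(-4 + 3)*(-4601/91) = -8*(-1)*(-4601/91) = 8*(-4601/91) = -36808/91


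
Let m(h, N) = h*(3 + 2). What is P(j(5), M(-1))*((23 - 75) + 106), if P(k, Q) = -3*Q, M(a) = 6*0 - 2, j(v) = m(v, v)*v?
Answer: 324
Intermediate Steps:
m(h, N) = 5*h (m(h, N) = h*5 = 5*h)
j(v) = 5*v² (j(v) = (5*v)*v = 5*v²)
M(a) = -2 (M(a) = 0 - 2 = -2)
P(j(5), M(-1))*((23 - 75) + 106) = (-3*(-2))*((23 - 75) + 106) = 6*(-52 + 106) = 6*54 = 324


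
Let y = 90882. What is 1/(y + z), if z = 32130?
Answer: 1/123012 ≈ 8.1293e-6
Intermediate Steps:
1/(y + z) = 1/(90882 + 32130) = 1/123012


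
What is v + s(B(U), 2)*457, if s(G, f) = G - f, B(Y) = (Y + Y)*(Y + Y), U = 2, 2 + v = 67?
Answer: 6463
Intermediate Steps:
v = 65 (v = -2 + 67 = 65)
B(Y) = 4*Y² (B(Y) = (2*Y)*(2*Y) = 4*Y²)
v + s(B(U), 2)*457 = 65 + (4*2² - 1*2)*457 = 65 + (4*4 - 2)*457 = 65 + (16 - 2)*457 = 65 + 14*457 = 65 + 6398 = 6463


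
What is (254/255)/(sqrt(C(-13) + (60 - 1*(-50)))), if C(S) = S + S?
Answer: 127*sqrt(21)/5355 ≈ 0.10868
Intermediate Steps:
C(S) = 2*S
(254/255)/(sqrt(C(-13) + (60 - 1*(-50)))) = (254/255)/(sqrt(2*(-13) + (60 - 1*(-50)))) = (254*(1/255))/(sqrt(-26 + (60 + 50))) = 254/(255*(sqrt(-26 + 110))) = 254/(255*(sqrt(84))) = 254/(255*((2*sqrt(21)))) = 254*(sqrt(21)/42)/255 = 127*sqrt(21)/5355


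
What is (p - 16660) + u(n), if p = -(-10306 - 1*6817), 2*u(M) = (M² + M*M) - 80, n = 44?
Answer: 2359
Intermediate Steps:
u(M) = -40 + M² (u(M) = ((M² + M*M) - 80)/2 = ((M² + M²) - 80)/2 = (2*M² - 80)/2 = (-80 + 2*M²)/2 = -40 + M²)
p = 17123 (p = -(-10306 - 6817) = -1*(-17123) = 17123)
(p - 16660) + u(n) = (17123 - 16660) + (-40 + 44²) = 463 + (-40 + 1936) = 463 + 1896 = 2359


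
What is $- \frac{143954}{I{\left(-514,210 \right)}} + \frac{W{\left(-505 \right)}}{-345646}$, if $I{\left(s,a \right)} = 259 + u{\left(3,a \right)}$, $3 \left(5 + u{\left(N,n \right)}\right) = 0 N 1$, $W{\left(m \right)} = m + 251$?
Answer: $- \frac{12439264942}{21948521} \approx -566.75$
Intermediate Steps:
$W{\left(m \right)} = 251 + m$
$u{\left(N,n \right)} = -5$ ($u{\left(N,n \right)} = -5 + \frac{0 N 1}{3} = -5 + \frac{0 \cdot 1}{3} = -5 + \frac{1}{3} \cdot 0 = -5 + 0 = -5$)
$I{\left(s,a \right)} = 254$ ($I{\left(s,a \right)} = 259 - 5 = 254$)
$- \frac{143954}{I{\left(-514,210 \right)}} + \frac{W{\left(-505 \right)}}{-345646} = - \frac{143954}{254} + \frac{251 - 505}{-345646} = \left(-143954\right) \frac{1}{254} - - \frac{127}{172823} = - \frac{71977}{127} + \frac{127}{172823} = - \frac{12439264942}{21948521}$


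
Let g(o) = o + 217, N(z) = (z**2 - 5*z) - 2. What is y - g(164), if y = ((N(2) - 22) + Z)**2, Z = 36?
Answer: -345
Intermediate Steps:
N(z) = -2 + z**2 - 5*z
g(o) = 217 + o
y = 36 (y = (((-2 + 2**2 - 5*2) - 22) + 36)**2 = (((-2 + 4 - 10) - 22) + 36)**2 = ((-8 - 22) + 36)**2 = (-30 + 36)**2 = 6**2 = 36)
y - g(164) = 36 - (217 + 164) = 36 - 1*381 = 36 - 381 = -345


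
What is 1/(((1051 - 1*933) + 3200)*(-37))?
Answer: -1/122766 ≈ -8.1456e-6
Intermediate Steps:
1/(((1051 - 1*933) + 3200)*(-37)) = 1/(((1051 - 933) + 3200)*(-37)) = 1/((118 + 3200)*(-37)) = 1/(3318*(-37)) = 1/(-122766) = -1/122766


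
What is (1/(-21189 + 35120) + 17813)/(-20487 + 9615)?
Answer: -31019113/18932229 ≈ -1.6384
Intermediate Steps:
(1/(-21189 + 35120) + 17813)/(-20487 + 9615) = (1/13931 + 17813)/(-10872) = (1/13931 + 17813)*(-1/10872) = (248152904/13931)*(-1/10872) = -31019113/18932229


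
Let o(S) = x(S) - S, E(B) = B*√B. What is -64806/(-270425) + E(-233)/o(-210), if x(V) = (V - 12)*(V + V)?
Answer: 64806/270425 - 233*I*√233/93450 ≈ 0.23965 - 0.038059*I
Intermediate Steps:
x(V) = 2*V*(-12 + V) (x(V) = (-12 + V)*(2*V) = 2*V*(-12 + V))
E(B) = B^(3/2)
o(S) = -S + 2*S*(-12 + S) (o(S) = 2*S*(-12 + S) - S = -S + 2*S*(-12 + S))
-64806/(-270425) + E(-233)/o(-210) = -64806/(-270425) + (-233)^(3/2)/((-210*(-25 + 2*(-210)))) = -64806*(-1/270425) + (-233*I*√233)/((-210*(-25 - 420))) = 64806/270425 + (-233*I*√233)/((-210*(-445))) = 64806/270425 - 233*I*√233/93450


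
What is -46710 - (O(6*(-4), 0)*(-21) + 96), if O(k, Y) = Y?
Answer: -46806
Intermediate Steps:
-46710 - (O(6*(-4), 0)*(-21) + 96) = -46710 - (0*(-21) + 96) = -46710 - (0 + 96) = -46710 - 1*96 = -46710 - 96 = -46806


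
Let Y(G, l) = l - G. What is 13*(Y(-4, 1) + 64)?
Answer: 897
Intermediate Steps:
13*(Y(-4, 1) + 64) = 13*((1 - 1*(-4)) + 64) = 13*((1 + 4) + 64) = 13*(5 + 64) = 13*69 = 897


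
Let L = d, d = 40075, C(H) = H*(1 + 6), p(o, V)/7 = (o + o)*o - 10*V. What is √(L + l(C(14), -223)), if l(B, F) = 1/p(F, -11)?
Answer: √24830937435689/24892 ≈ 200.19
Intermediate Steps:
p(o, V) = -70*V + 14*o² (p(o, V) = 7*((o + o)*o - 10*V) = 7*((2*o)*o - 10*V) = 7*(2*o² - 10*V) = 7*(-10*V + 2*o²) = -70*V + 14*o²)
C(H) = 7*H (C(H) = H*7 = 7*H)
L = 40075
l(B, F) = 1/(770 + 14*F²) (l(B, F) = 1/(-70*(-11) + 14*F²) = 1/(770 + 14*F²))
√(L + l(C(14), -223)) = √(40075 + 1/(14*(55 + (-223)²))) = √(40075 + 1/(14*(55 + 49729))) = √(40075 + (1/14)/49784) = √(40075 + (1/14)*(1/49784)) = √(40075 + 1/696976) = √(27931313201/696976) = √24830937435689/24892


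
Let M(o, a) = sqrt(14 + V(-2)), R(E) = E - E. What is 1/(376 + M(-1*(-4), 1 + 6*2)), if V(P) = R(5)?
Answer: 188/70681 - sqrt(14)/141362 ≈ 0.0026334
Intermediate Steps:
R(E) = 0
V(P) = 0
M(o, a) = sqrt(14) (M(o, a) = sqrt(14 + 0) = sqrt(14))
1/(376 + M(-1*(-4), 1 + 6*2)) = 1/(376 + sqrt(14))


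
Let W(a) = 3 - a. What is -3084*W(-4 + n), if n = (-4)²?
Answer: 27756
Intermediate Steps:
n = 16
-3084*W(-4 + n) = -3084*(3 - (-4 + 16)) = -3084*(3 - 1*12) = -3084*(3 - 12) = -3084*(-9) = 27756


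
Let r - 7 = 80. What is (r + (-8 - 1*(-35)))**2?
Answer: 12996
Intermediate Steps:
r = 87 (r = 7 + 80 = 87)
(r + (-8 - 1*(-35)))**2 = (87 + (-8 - 1*(-35)))**2 = (87 + (-8 + 35))**2 = (87 + 27)**2 = 114**2 = 12996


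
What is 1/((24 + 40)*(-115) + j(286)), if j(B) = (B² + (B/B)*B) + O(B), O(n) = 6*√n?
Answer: 37361/2791683494 - 3*√286/2791683494 ≈ 1.3365e-5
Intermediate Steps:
j(B) = B + B² + 6*√B (j(B) = (B² + (B/B)*B) + 6*√B = (B² + 1*B) + 6*√B = (B² + B) + 6*√B = (B + B²) + 6*√B = B + B² + 6*√B)
1/((24 + 40)*(-115) + j(286)) = 1/((24 + 40)*(-115) + (286 + 286² + 6*√286)) = 1/(64*(-115) + (286 + 81796 + 6*√286)) = 1/(-7360 + (82082 + 6*√286)) = 1/(74722 + 6*√286)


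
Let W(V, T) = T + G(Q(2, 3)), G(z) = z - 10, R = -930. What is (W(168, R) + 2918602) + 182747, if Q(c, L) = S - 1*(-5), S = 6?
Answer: 3100420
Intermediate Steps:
Q(c, L) = 11 (Q(c, L) = 6 - 1*(-5) = 6 + 5 = 11)
G(z) = -10 + z
W(V, T) = 1 + T (W(V, T) = T + (-10 + 11) = T + 1 = 1 + T)
(W(168, R) + 2918602) + 182747 = ((1 - 930) + 2918602) + 182747 = (-929 + 2918602) + 182747 = 2917673 + 182747 = 3100420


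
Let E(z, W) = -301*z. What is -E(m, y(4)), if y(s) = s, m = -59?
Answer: -17759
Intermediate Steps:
-E(m, y(4)) = -(-301)*(-59) = -1*17759 = -17759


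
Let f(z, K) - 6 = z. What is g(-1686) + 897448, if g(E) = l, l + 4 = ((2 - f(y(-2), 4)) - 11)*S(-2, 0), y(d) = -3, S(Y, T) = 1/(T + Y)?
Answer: 897450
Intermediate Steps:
f(z, K) = 6 + z
l = 2 (l = -4 + ((2 - (6 - 3)) - 11)/(0 - 2) = -4 + ((2 - 1*3) - 11)/(-2) = -4 + ((2 - 3) - 11)*(-½) = -4 + (-1 - 11)*(-½) = -4 - 12*(-½) = -4 + 6 = 2)
g(E) = 2
g(-1686) + 897448 = 2 + 897448 = 897450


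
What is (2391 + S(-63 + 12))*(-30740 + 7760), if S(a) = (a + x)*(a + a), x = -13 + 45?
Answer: -99480420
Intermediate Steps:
x = 32
S(a) = 2*a*(32 + a) (S(a) = (a + 32)*(a + a) = (32 + a)*(2*a) = 2*a*(32 + a))
(2391 + S(-63 + 12))*(-30740 + 7760) = (2391 + 2*(-63 + 12)*(32 + (-63 + 12)))*(-30740 + 7760) = (2391 + 2*(-51)*(32 - 51))*(-22980) = (2391 + 2*(-51)*(-19))*(-22980) = (2391 + 1938)*(-22980) = 4329*(-22980) = -99480420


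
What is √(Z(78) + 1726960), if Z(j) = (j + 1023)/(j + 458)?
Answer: √124037322574/268 ≈ 1314.1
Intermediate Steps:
Z(j) = (1023 + j)/(458 + j)
√(Z(78) + 1726960) = √((1023 + 78)/(458 + 78) + 1726960) = √(1101/536 + 1726960) = √(925651661/536) = √124037322574/268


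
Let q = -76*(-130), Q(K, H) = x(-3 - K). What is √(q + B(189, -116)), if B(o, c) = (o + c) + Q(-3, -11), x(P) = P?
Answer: √9953 ≈ 99.765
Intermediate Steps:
Q(K, H) = -3 - K
B(o, c) = c + o (B(o, c) = (o + c) + (-3 - 1*(-3)) = (c + o) + (-3 + 3) = (c + o) + 0 = c + o)
q = 9880
√(q + B(189, -116)) = √(9880 + (-116 + 189)) = √(9880 + 73) = √9953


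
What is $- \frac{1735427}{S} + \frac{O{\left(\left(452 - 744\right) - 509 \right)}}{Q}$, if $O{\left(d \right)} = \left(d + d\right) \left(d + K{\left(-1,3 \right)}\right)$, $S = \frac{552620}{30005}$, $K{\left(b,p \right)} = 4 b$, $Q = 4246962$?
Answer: $- \frac{7371497149385189}{78231871348} \approx -94226.0$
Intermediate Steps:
$S = \frac{110524}{6001}$ ($S = 552620 \cdot \frac{1}{30005} = \frac{110524}{6001} \approx 18.418$)
$O{\left(d \right)} = 2 d \left(-4 + d\right)$ ($O{\left(d \right)} = \left(d + d\right) \left(d + 4 \left(-1\right)\right) = 2 d \left(d - 4\right) = 2 d \left(-4 + d\right)$)
$- \frac{1735427}{S} + \frac{O{\left(\left(452 - 744\right) - 509 \right)}}{Q} = - \frac{1735427}{\frac{110524}{6001}} + \frac{2 \left(\left(452 - 744\right) - 509\right) \left(-4 + \left(\left(452 - 744\right) - 509\right)\right)}{4246962} = \left(-1735427\right) \frac{6001}{110524} + 2 \left(-292 - 509\right) \left(-4 - 801\right) \frac{1}{4246962} = - \frac{10414297427}{110524} + 2 \left(-801\right) \left(-4 - 801\right) \frac{1}{4246962} = - \frac{10414297427}{110524} + 2 \left(-801\right) \left(-805\right) \frac{1}{4246962} = - \frac{10414297427}{110524} + 1289610 \cdot \frac{1}{4246962} = - \frac{10414297427}{110524} + \frac{214935}{707827} = - \frac{7371497149385189}{78231871348}$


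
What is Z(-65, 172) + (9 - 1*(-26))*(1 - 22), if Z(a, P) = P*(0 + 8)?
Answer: 641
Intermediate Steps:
Z(a, P) = 8*P (Z(a, P) = P*8 = 8*P)
Z(-65, 172) + (9 - 1*(-26))*(1 - 22) = 8*172 + (9 - 1*(-26))*(1 - 22) = 1376 + (9 + 26)*(-21) = 1376 + 35*(-21) = 1376 - 735 = 641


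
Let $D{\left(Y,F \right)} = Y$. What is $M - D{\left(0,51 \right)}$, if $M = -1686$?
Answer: $-1686$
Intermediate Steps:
$M - D{\left(0,51 \right)} = -1686 - 0 = -1686 + 0 = -1686$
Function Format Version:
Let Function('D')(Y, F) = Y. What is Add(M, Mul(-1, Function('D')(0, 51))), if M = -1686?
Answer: -1686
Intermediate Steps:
Add(M, Mul(-1, Function('D')(0, 51))) = Add(-1686, Mul(-1, 0)) = Add(-1686, 0) = -1686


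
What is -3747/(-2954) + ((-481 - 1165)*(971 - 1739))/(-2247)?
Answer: -177419743/316078 ≈ -561.32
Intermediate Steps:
-3747/(-2954) + ((-481 - 1165)*(971 - 1739))/(-2247) = -3747*(-1/2954) - 1646*(-768)*(-1/2247) = 3747/2954 + 1264128*(-1/2247) = 3747/2954 - 421376/749 = -177419743/316078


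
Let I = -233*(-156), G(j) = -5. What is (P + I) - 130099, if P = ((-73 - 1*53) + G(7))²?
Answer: -76590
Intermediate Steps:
I = 36348
P = 17161 (P = ((-73 - 1*53) - 5)² = ((-73 - 53) - 5)² = (-126 - 5)² = (-131)² = 17161)
(P + I) - 130099 = (17161 + 36348) - 130099 = 53509 - 130099 = -76590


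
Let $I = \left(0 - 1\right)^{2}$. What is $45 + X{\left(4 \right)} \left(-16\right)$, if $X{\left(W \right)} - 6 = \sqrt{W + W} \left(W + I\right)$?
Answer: $-51 - 160 \sqrt{2} \approx -277.27$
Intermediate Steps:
$I = 1$ ($I = \left(-1\right)^{2} = 1$)
$X{\left(W \right)} = 6 + \sqrt{2} \sqrt{W} \left(1 + W\right)$ ($X{\left(W \right)} = 6 + \sqrt{W + W} \left(W + 1\right) = 6 + \sqrt{2 W} \left(1 + W\right) = 6 + \sqrt{2} \sqrt{W} \left(1 + W\right)$)
$45 + X{\left(4 \right)} \left(-16\right) = 45 + \left(6 + \sqrt{2} \sqrt{4} + \sqrt{2} \cdot 4^{\frac{3}{2}}\right) \left(-16\right) = 45 + \left(6 + \sqrt{2} \cdot 2 + \sqrt{2} \cdot 8\right) \left(-16\right) = 45 + \left(6 + 2 \sqrt{2} + 8 \sqrt{2}\right) \left(-16\right) = 45 + \left(6 + 10 \sqrt{2}\right) \left(-16\right) = 45 - \left(96 + 160 \sqrt{2}\right) = -51 - 160 \sqrt{2}$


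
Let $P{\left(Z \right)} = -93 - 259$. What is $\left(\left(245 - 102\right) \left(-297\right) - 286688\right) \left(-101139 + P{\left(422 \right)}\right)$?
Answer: $33406676069$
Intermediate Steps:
$P{\left(Z \right)} = -352$
$\left(\left(245 - 102\right) \left(-297\right) - 286688\right) \left(-101139 + P{\left(422 \right)}\right) = \left(\left(245 - 102\right) \left(-297\right) - 286688\right) \left(-101139 - 352\right) = \left(143 \left(-297\right) - 286688\right) \left(-101491\right) = \left(-42471 - 286688\right) \left(-101491\right) = \left(-329159\right) \left(-101491\right) = 33406676069$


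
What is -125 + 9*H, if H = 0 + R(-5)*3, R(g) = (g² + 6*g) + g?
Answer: -395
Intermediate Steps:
R(g) = g² + 7*g
H = -30 (H = 0 - 5*(7 - 5)*3 = 0 - 5*2*3 = 0 - 10*3 = 0 - 30 = -30)
-125 + 9*H = -125 + 9*(-30) = -125 - 270 = -395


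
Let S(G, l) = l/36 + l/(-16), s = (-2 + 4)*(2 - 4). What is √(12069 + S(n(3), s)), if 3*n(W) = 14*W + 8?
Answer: √434489/6 ≈ 109.86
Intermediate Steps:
n(W) = 8/3 + 14*W/3 (n(W) = (14*W + 8)/3 = (8 + 14*W)/3 = 8/3 + 14*W/3)
s = -4 (s = 2*(-2) = -4)
S(G, l) = -5*l/144 (S(G, l) = l*(1/36) + l*(-1/16) = l/36 - l/16 = -5*l/144)
√(12069 + S(n(3), s)) = √(12069 - 5/144*(-4)) = √(12069 + 5/36) = √(434489/36) = √434489/6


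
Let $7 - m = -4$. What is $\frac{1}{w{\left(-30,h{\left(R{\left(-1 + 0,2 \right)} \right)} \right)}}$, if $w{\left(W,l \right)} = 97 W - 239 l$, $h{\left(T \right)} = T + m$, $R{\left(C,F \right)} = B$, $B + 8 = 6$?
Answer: $- \frac{1}{5061} \approx -0.00019759$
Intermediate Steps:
$B = -2$ ($B = -8 + 6 = -2$)
$m = 11$ ($m = 7 - -4 = 7 + 4 = 11$)
$R{\left(C,F \right)} = -2$
$h{\left(T \right)} = 11 + T$ ($h{\left(T \right)} = T + 11 = 11 + T$)
$w{\left(W,l \right)} = - 239 l + 97 W$
$\frac{1}{w{\left(-30,h{\left(R{\left(-1 + 0,2 \right)} \right)} \right)}} = \frac{1}{- 239 \left(11 - 2\right) + 97 \left(-30\right)} = \frac{1}{\left(-239\right) 9 - 2910} = \frac{1}{-2151 - 2910} = \frac{1}{-5061} = - \frac{1}{5061}$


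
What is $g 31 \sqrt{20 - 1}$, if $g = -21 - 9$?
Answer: $- 930 \sqrt{19} \approx -4053.8$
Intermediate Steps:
$g = -30$ ($g = -21 - 9 = -30$)
$g 31 \sqrt{20 - 1} = \left(-30\right) 31 \sqrt{20 - 1} = - 930 \sqrt{19}$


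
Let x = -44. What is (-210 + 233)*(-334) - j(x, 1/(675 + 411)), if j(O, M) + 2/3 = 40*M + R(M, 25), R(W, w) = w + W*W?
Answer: -9088862149/1179396 ≈ -7706.4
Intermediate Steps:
R(W, w) = w + W²
j(O, M) = 73/3 + M² + 40*M (j(O, M) = -⅔ + (40*M + (25 + M²)) = -⅔ + (25 + M² + 40*M) = 73/3 + M² + 40*M)
(-210 + 233)*(-334) - j(x, 1/(675 + 411)) = (-210 + 233)*(-334) - (73/3 + (1/(675 + 411))² + 40/(675 + 411)) = 23*(-334) - (73/3 + (1/1086)² + 40/1086) = -7682 - (73/3 + (1/1086)² + 40*(1/1086)) = -7682 - (73/3 + 1/1179396 + 20/543) = -7682 - 1*28742077/1179396 = -7682 - 28742077/1179396 = -9088862149/1179396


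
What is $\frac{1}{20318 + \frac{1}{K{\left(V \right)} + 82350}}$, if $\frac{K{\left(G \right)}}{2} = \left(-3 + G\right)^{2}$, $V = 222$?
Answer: $\frac{178272}{3622130497} \approx 4.9217 \cdot 10^{-5}$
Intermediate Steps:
$K{\left(G \right)} = 2 \left(-3 + G\right)^{2}$
$\frac{1}{20318 + \frac{1}{K{\left(V \right)} + 82350}} = \frac{1}{20318 + \frac{1}{2 \left(-3 + 222\right)^{2} + 82350}} = \frac{1}{20318 + \frac{1}{2 \cdot 219^{2} + 82350}} = \frac{1}{20318 + \frac{1}{2 \cdot 47961 + 82350}} = \frac{1}{20318 + \frac{1}{95922 + 82350}} = \frac{1}{20318 + \frac{1}{178272}} = \frac{1}{\frac{3622130497}{178272}} = \frac{178272}{3622130497}$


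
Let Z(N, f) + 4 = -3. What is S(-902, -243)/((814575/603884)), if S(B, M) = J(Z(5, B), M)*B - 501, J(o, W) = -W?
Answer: -44221821436/271525 ≈ -1.6286e+5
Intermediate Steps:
Z(N, f) = -7 (Z(N, f) = -4 - 3 = -7)
S(B, M) = -501 - B*M (S(B, M) = (-M)*B - 501 = -B*M - 501 = -501 - B*M)
S(-902, -243)/((814575/603884)) = (-501 - 1*(-902)*(-243))/((814575/603884)) = (-501 - 219186)/((814575*(1/603884))) = -219687/814575/603884 = -219687*603884/814575 = -44221821436/271525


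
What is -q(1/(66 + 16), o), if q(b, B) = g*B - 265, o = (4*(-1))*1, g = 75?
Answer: 565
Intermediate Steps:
o = -4 (o = -4*1 = -4)
q(b, B) = -265 + 75*B (q(b, B) = 75*B - 265 = -265 + 75*B)
-q(1/(66 + 16), o) = -(-265 + 75*(-4)) = -(-265 - 300) = -1*(-565) = 565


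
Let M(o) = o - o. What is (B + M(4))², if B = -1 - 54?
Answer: 3025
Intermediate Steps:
B = -55
M(o) = 0
(B + M(4))² = (-55 + 0)² = (-55)² = 3025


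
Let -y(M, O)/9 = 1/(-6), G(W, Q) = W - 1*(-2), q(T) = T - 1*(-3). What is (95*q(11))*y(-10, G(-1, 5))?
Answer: 1995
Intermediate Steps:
q(T) = 3 + T (q(T) = T + 3 = 3 + T)
G(W, Q) = 2 + W (G(W, Q) = W + 2 = 2 + W)
y(M, O) = 3/2 (y(M, O) = -9/(-6) = -9*(-⅙) = 3/2)
(95*q(11))*y(-10, G(-1, 5)) = (95*(3 + 11))*(3/2) = (95*14)*(3/2) = 1330*(3/2) = 1995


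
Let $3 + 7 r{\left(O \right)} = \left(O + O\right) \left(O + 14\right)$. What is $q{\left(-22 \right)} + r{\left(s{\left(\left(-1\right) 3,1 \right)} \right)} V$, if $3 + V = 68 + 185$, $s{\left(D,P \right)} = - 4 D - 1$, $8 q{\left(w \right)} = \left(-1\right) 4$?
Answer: $\frac{273493}{14} \approx 19535.0$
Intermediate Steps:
$q{\left(w \right)} = - \frac{1}{2}$ ($q{\left(w \right)} = \frac{\left(-1\right) 4}{8} = \frac{1}{8} \left(-4\right) = - \frac{1}{2}$)
$s{\left(D,P \right)} = -1 - 4 D$
$r{\left(O \right)} = - \frac{3}{7} + \frac{2 O \left(14 + O\right)}{7}$ ($r{\left(O \right)} = - \frac{3}{7} + \frac{\left(O + O\right) \left(O + 14\right)}{7} = - \frac{3}{7} + \frac{2 O \left(14 + O\right)}{7}$)
$V = 250$ ($V = -3 + \left(68 + 185\right) = -3 + 253 = 250$)
$q{\left(-22 \right)} + r{\left(s{\left(\left(-1\right) 3,1 \right)} \right)} V = - \frac{1}{2} + \left(- \frac{3}{7} + 4 \left(-1 - 4 \left(\left(-1\right) 3\right)\right) + \frac{2 \left(-1 - 4 \left(\left(-1\right) 3\right)\right)^{2}}{7}\right) 250 = - \frac{1}{2} + \left(- \frac{3}{7} + 4 \left(-1 - -12\right) + \frac{2 \left(-1 - -12\right)^{2}}{7}\right) 250 = - \frac{1}{2} + \left(- \frac{3}{7} + 4 \left(-1 + 12\right) + \frac{2 \left(-1 + 12\right)^{2}}{7}\right) 250 = - \frac{1}{2} + \left(- \frac{3}{7} + 4 \cdot 11 + \frac{2 \cdot 11^{2}}{7}\right) 250 = - \frac{1}{2} + \left(- \frac{3}{7} + 44 + \frac{2}{7} \cdot 121\right) 250 = - \frac{1}{2} + \left(- \frac{3}{7} + 44 + \frac{242}{7}\right) 250 = - \frac{1}{2} + \frac{547}{7} \cdot 250 = - \frac{1}{2} + \frac{136750}{7} = \frac{273493}{14}$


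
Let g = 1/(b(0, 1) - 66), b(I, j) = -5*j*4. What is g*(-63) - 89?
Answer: -7591/86 ≈ -88.267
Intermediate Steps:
b(I, j) = -20*j
g = -1/86 (g = 1/(-20*1 - 66) = 1/(-20 - 66) = 1/(-86) = -1/86 ≈ -0.011628)
g*(-63) - 89 = -1/86*(-63) - 89 = 63/86 - 89 = -7591/86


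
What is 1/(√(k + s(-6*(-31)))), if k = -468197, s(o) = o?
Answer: -I*√468011/468011 ≈ -0.0014617*I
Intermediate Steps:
1/(√(k + s(-6*(-31)))) = 1/(√(-468197 - 6*(-31))) = 1/(√(-468197 + 186)) = 1/(√(-468011)) = 1/(I*√468011) = -I*√468011/468011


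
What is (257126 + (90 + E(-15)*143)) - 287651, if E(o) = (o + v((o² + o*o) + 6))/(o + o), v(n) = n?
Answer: -325371/10 ≈ -32537.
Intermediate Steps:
E(o) = (6 + o + 2*o²)/(2*o) (E(o) = (o + ((o² + o*o) + 6))/(o + o) = (o + ((o² + o²) + 6))/((2*o)) = (o + (2*o² + 6))*(1/(2*o)) = (o + (6 + 2*o²))*(1/(2*o)) = (6 + o + 2*o²)*(1/(2*o)) = (6 + o + 2*o²)/(2*o))
(257126 + (90 + E(-15)*143)) - 287651 = (257126 + (90 + (½ - 15 + 3/(-15))*143)) - 287651 = (257126 + (90 + (½ - 15 + 3*(-1/15))*143)) - 287651 = (257126 + (90 + (½ - 15 - ⅕)*143)) - 287651 = (257126 + (90 - 147/10*143)) - 287651 = (257126 + (90 - 21021/10)) - 287651 = (257126 - 20121/10) - 287651 = 2551139/10 - 287651 = -325371/10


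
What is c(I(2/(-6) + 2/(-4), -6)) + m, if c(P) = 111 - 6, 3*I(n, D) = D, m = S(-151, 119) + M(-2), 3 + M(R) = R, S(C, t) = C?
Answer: -51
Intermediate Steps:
M(R) = -3 + R
m = -156 (m = -151 + (-3 - 2) = -151 - 5 = -156)
I(n, D) = D/3
c(P) = 105
c(I(2/(-6) + 2/(-4), -6)) + m = 105 - 156 = -51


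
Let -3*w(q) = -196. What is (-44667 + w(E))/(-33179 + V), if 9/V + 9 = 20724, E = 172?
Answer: 923923525/687302976 ≈ 1.3443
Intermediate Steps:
V = 3/6905 (V = 9/(-9 + 20724) = 9/20715 = 9*(1/20715) = 3/6905 ≈ 0.00043447)
w(q) = 196/3 (w(q) = -1/3*(-196) = 196/3)
(-44667 + w(E))/(-33179 + V) = (-44667 + 196/3)/(-33179 + 3/6905) = -133805/(3*(-229100992/6905)) = -133805/3*(-6905/229100992) = 923923525/687302976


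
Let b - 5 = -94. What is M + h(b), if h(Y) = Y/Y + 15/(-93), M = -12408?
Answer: -384622/31 ≈ -12407.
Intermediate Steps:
b = -89 (b = 5 - 94 = -89)
h(Y) = 26/31 (h(Y) = 1 + 15*(-1/93) = 1 - 5/31 = 26/31)
M + h(b) = -12408 + 26/31 = -384622/31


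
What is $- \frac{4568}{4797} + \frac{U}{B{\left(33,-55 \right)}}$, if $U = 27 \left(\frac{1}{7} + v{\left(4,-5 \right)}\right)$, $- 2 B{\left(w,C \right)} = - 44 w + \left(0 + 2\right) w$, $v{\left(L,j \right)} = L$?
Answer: $- \frac{2044813}{2585583} \approx -0.79085$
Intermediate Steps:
$B{\left(w,C \right)} = 21 w$ ($B{\left(w,C \right)} = - \frac{- 44 w + \left(0 + 2\right) w}{2} = - \frac{- 44 w + 2 w}{2} = - \frac{\left(-42\right) w}{2} = 21 w$)
$U = \frac{783}{7}$ ($U = 27 \left(\frac{1}{7} + 4\right) = 27 \cdot \frac{29}{7} = \frac{783}{7} \approx 111.86$)
$- \frac{4568}{4797} + \frac{U}{B{\left(33,-55 \right)}} = - \frac{4568}{4797} + \frac{783}{7 \cdot 21 \cdot 33} = \left(-4568\right) \frac{1}{4797} + \frac{783}{7 \cdot 693} = - \frac{4568}{4797} + \frac{783}{7} \cdot \frac{1}{693} = - \frac{4568}{4797} + \frac{87}{539} = - \frac{2044813}{2585583}$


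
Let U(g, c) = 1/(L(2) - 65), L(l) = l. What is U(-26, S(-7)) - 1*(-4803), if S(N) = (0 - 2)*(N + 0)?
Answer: 302588/63 ≈ 4803.0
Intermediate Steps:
S(N) = -2*N
U(g, c) = -1/63 (U(g, c) = 1/(2 - 65) = 1/(-63) = -1/63)
U(-26, S(-7)) - 1*(-4803) = -1/63 - 1*(-4803) = -1/63 + 4803 = 302588/63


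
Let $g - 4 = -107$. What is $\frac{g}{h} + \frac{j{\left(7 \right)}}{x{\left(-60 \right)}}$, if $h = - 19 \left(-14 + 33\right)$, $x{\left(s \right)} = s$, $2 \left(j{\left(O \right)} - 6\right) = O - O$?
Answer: $\frac{669}{3610} \approx 0.18532$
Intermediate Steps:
$j{\left(O \right)} = 6$ ($j{\left(O \right)} = 6 + \frac{O - O}{2} = 6 + \frac{1}{2} \cdot 0 = 6 + 0 = 6$)
$g = -103$ ($g = 4 - 107 = -103$)
$h = -361$ ($h = \left(-19\right) 19 = -361$)
$\frac{g}{h} + \frac{j{\left(7 \right)}}{x{\left(-60 \right)}} = - \frac{103}{-361} + \frac{6}{-60} = \left(-103\right) \left(- \frac{1}{361}\right) + 6 \left(- \frac{1}{60}\right) = \frac{103}{361} - \frac{1}{10} = \frac{669}{3610}$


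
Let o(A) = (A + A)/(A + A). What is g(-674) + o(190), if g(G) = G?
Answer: -673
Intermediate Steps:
o(A) = 1 (o(A) = (2*A)/((2*A)) = (2*A)*(1/(2*A)) = 1)
g(-674) + o(190) = -674 + 1 = -673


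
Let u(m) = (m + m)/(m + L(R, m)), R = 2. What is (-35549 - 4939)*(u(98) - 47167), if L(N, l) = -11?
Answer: 55378582168/29 ≈ 1.9096e+9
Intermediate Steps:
u(m) = 2*m/(-11 + m) (u(m) = (m + m)/(m - 11) = (2*m)/(-11 + m) = 2*m/(-11 + m))
(-35549 - 4939)*(u(98) - 47167) = (-35549 - 4939)*(2*98/(-11 + 98) - 47167) = -40488*(2*98/87 - 47167) = -40488*(2*98*(1/87) - 47167) = -40488*(196/87 - 47167) = -40488*(-4103333/87) = 55378582168/29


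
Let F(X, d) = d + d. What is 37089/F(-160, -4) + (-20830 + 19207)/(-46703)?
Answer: -1732154583/373624 ≈ -4636.1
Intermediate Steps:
F(X, d) = 2*d
37089/F(-160, -4) + (-20830 + 19207)/(-46703) = 37089/((2*(-4))) + (-20830 + 19207)/(-46703) = 37089/(-8) - 1623*(-1/46703) = 37089*(-⅛) + 1623/46703 = -37089/8 + 1623/46703 = -1732154583/373624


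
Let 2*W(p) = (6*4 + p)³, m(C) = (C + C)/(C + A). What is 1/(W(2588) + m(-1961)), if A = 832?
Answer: 1129/10059663745778 ≈ 1.1223e-10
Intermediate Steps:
m(C) = 2*C/(832 + C) (m(C) = (C + C)/(C + 832) = (2*C)/(832 + C) = 2*C/(832 + C))
W(p) = (24 + p)³/2 (W(p) = (6*4 + p)³/2 = (24 + p)³/2)
1/(W(2588) + m(-1961)) = 1/((24 + 2588)³/2 + 2*(-1961)/(832 - 1961)) = 1/((½)*2612³ + 2*(-1961)/(-1129)) = 1/((½)*17820484928 + 2*(-1961)*(-1/1129)) = 1/(8910242464 + 3922/1129) = 1/(10059663745778/1129) = 1129/10059663745778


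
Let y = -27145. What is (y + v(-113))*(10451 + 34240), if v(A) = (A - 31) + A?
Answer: -1224622782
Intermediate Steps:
v(A) = -31 + 2*A (v(A) = (-31 + A) + A = -31 + 2*A)
(y + v(-113))*(10451 + 34240) = (-27145 + (-31 + 2*(-113)))*(10451 + 34240) = (-27145 + (-31 - 226))*44691 = (-27145 - 257)*44691 = -27402*44691 = -1224622782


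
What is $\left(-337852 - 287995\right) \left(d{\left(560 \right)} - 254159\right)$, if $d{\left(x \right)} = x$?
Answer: $158714173353$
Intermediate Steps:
$\left(-337852 - 287995\right) \left(d{\left(560 \right)} - 254159\right) = \left(-337852 - 287995\right) \left(560 - 254159\right) = \left(-337852 - 287995\right) \left(-253599\right) = \left(-625847\right) \left(-253599\right) = 158714173353$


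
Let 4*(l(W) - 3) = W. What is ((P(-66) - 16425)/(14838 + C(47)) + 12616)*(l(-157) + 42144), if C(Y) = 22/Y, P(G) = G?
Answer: 1481809493320181/2789632 ≈ 5.3118e+8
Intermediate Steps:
l(W) = 3 + W/4
((P(-66) - 16425)/(14838 + C(47)) + 12616)*(l(-157) + 42144) = ((-66 - 16425)/(14838 + 22/47) + 12616)*((3 + (¼)*(-157)) + 42144) = (-16491/(14838 + 22*(1/47)) + 12616)*((3 - 157/4) + 42144) = (-16491/(14838 + 22/47) + 12616)*(-145/4 + 42144) = (-16491/697408/47 + 12616)*(168431/4) = (-16491*47/697408 + 12616)*(168431/4) = (-775077/697408 + 12616)*(168431/4) = (8797724251/697408)*(168431/4) = 1481809493320181/2789632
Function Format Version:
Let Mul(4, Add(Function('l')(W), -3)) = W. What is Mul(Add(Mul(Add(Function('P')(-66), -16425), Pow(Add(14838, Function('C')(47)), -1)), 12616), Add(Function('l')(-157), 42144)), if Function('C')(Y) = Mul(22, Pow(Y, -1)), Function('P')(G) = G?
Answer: Rational(1481809493320181, 2789632) ≈ 5.3118e+8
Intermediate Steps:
Function('l')(W) = Add(3, Mul(Rational(1, 4), W))
Mul(Add(Mul(Add(Function('P')(-66), -16425), Pow(Add(14838, Function('C')(47)), -1)), 12616), Add(Function('l')(-157), 42144)) = Mul(Add(Mul(Add(-66, -16425), Pow(Add(14838, Mul(22, Pow(47, -1))), -1)), 12616), Add(Add(3, Mul(Rational(1, 4), -157)), 42144)) = Mul(Add(Mul(-16491, Pow(Add(14838, Mul(22, Rational(1, 47))), -1)), 12616), Add(Add(3, Rational(-157, 4)), 42144)) = Mul(Add(Mul(-16491, Pow(Add(14838, Rational(22, 47)), -1)), 12616), Add(Rational(-145, 4), 42144)) = Mul(Add(Mul(-16491, Pow(Rational(697408, 47), -1)), 12616), Rational(168431, 4)) = Mul(Add(Mul(-16491, Rational(47, 697408)), 12616), Rational(168431, 4)) = Mul(Add(Rational(-775077, 697408), 12616), Rational(168431, 4)) = Mul(Rational(8797724251, 697408), Rational(168431, 4)) = Rational(1481809493320181, 2789632)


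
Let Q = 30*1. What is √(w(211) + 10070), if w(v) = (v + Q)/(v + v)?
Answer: √1793407582/422 ≈ 100.35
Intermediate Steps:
Q = 30
w(v) = (30 + v)/(2*v) (w(v) = (v + 30)/(v + v) = (30 + v)/((2*v)) = (30 + v)*(1/(2*v)) = (30 + v)/(2*v))
√(w(211) + 10070) = √((½)*(30 + 211)/211 + 10070) = √((½)*(1/211)*241 + 10070) = √(241/422 + 10070) = √(4249781/422) = √1793407582/422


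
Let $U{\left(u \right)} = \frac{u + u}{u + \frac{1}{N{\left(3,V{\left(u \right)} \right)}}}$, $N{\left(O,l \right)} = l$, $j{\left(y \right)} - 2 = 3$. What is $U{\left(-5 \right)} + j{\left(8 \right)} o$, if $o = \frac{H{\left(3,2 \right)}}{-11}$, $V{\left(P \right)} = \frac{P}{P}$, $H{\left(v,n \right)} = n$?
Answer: $\frac{35}{22} \approx 1.5909$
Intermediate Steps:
$j{\left(y \right)} = 5$ ($j{\left(y \right)} = 2 + 3 = 5$)
$V{\left(P \right)} = 1$
$o = - \frac{2}{11}$ ($o = \frac{2}{-11} = 2 \left(- \frac{1}{11}\right) = - \frac{2}{11} \approx -0.18182$)
$U{\left(u \right)} = \frac{2 u}{1 + u}$ ($U{\left(u \right)} = \frac{u + u}{u + 1^{-1}} = \frac{2 u}{u + 1} = \frac{2 u}{1 + u}$)
$U{\left(-5 \right)} + j{\left(8 \right)} o = 2 \left(-5\right) \frac{1}{1 - 5} + 5 \left(- \frac{2}{11}\right) = 2 \left(-5\right) \frac{1}{-4} - \frac{10}{11} = 2 \left(-5\right) \left(- \frac{1}{4}\right) - \frac{10}{11} = \frac{5}{2} - \frac{10}{11} = \frac{35}{22}$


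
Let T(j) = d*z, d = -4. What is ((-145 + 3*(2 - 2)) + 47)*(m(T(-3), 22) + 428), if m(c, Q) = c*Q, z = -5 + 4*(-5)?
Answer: -257544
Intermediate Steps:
z = -25 (z = -5 - 20 = -25)
T(j) = 100 (T(j) = -4*(-25) = 100)
m(c, Q) = Q*c
((-145 + 3*(2 - 2)) + 47)*(m(T(-3), 22) + 428) = ((-145 + 3*(2 - 2)) + 47)*(22*100 + 428) = ((-145 + 3*0) + 47)*(2200 + 428) = ((-145 + 0) + 47)*2628 = (-145 + 47)*2628 = -98*2628 = -257544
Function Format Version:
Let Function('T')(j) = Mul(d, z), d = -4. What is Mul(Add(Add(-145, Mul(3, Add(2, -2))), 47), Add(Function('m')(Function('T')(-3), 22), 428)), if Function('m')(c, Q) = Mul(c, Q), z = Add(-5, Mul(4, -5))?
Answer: -257544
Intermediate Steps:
z = -25 (z = Add(-5, -20) = -25)
Function('T')(j) = 100 (Function('T')(j) = Mul(-4, -25) = 100)
Function('m')(c, Q) = Mul(Q, c)
Mul(Add(Add(-145, Mul(3, Add(2, -2))), 47), Add(Function('m')(Function('T')(-3), 22), 428)) = Mul(Add(Add(-145, Mul(3, Add(2, -2))), 47), Add(Mul(22, 100), 428)) = Mul(Add(Add(-145, Mul(3, 0)), 47), Add(2200, 428)) = Mul(Add(Add(-145, 0), 47), 2628) = Mul(Add(-145, 47), 2628) = Mul(-98, 2628) = -257544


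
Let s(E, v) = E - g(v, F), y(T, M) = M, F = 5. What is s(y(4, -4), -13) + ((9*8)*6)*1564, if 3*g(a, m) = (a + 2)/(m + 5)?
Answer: 20269331/30 ≈ 6.7564e+5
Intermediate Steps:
g(a, m) = (2 + a)/(3*(5 + m)) (g(a, m) = ((a + 2)/(m + 5))/3 = ((2 + a)/(5 + m))/3 = (2 + a)/(3*(5 + m)))
s(E, v) = -1/15 + E - v/30 (s(E, v) = E - (2 + v)/(3*(5 + 5)) = E - (2 + v)/(3*10) = E - (1/15 + v/30) = E + (-1/15 - v/30) = -1/15 + E - v/30)
s(y(4, -4), -13) + ((9*8)*6)*1564 = (-1/15 - 4 - 1/30*(-13)) + ((9*8)*6)*1564 = (-1/15 - 4 + 13/30) + (72*6)*1564 = -109/30 + 432*1564 = -109/30 + 675648 = 20269331/30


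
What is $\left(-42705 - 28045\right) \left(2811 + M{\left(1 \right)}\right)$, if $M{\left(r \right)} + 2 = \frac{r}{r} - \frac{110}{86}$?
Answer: $- \frac{8544831250}{43} \approx -1.9872 \cdot 10^{8}$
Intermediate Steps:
$M{\left(r \right)} = - \frac{98}{43}$ ($M{\left(r \right)} = -2 + \left(\frac{r}{r} - \frac{110}{86}\right) = -2 + \left(1 - \frac{55}{43}\right) = -2 - \frac{12}{43} = - \frac{98}{43}$)
$\left(-42705 - 28045\right) \left(2811 + M{\left(1 \right)}\right) = \left(-42705 - 28045\right) \left(2811 - \frac{98}{43}\right) = \left(-42705 - 28045\right) \frac{120775}{43} = \left(-70750\right) \frac{120775}{43} = - \frac{8544831250}{43}$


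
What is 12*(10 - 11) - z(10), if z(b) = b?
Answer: -22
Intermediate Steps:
12*(10 - 11) - z(10) = 12*(10 - 11) - 1*10 = 12*(-1) - 10 = -12 - 10 = -22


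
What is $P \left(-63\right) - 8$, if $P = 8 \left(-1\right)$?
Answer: $496$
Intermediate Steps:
$P = -8$
$P \left(-63\right) - 8 = \left(-8\right) \left(-63\right) - 8 = 504 - 8 = 496$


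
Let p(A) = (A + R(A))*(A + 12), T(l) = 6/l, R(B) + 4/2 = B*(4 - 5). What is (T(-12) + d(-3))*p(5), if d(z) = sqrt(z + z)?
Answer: 17 - 34*I*sqrt(6) ≈ 17.0 - 83.283*I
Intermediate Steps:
R(B) = -2 - B (R(B) = -2 + B*(4 - 5) = -2 + B*(-1) = -2 - B)
p(A) = -24 - 2*A (p(A) = (A + (-2 - A))*(A + 12) = -2*(12 + A) = -24 - 2*A)
d(z) = sqrt(2)*sqrt(z) (d(z) = sqrt(2*z) = sqrt(2)*sqrt(z))
(T(-12) + d(-3))*p(5) = (6/(-12) + sqrt(2)*sqrt(-3))*(-24 - 2*5) = (6*(-1/12) + sqrt(2)*(I*sqrt(3)))*(-24 - 10) = (-1/2 + I*sqrt(6))*(-34) = 17 - 34*I*sqrt(6)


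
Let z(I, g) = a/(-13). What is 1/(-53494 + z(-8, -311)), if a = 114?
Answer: -13/695536 ≈ -1.8691e-5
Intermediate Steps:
z(I, g) = -114/13 (z(I, g) = 114/(-13) = 114*(-1/13) = -114/13)
1/(-53494 + z(-8, -311)) = 1/(-53494 - 114/13) = 1/(-695536/13) = -13/695536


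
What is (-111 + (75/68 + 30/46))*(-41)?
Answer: 7005219/1564 ≈ 4479.0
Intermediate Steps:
(-111 + (75/68 + 30/46))*(-41) = (-111 + (75*(1/68) + 30*(1/46)))*(-41) = (-111 + (75/68 + 15/23))*(-41) = (-111 + 2745/1564)*(-41) = -170859/1564*(-41) = 7005219/1564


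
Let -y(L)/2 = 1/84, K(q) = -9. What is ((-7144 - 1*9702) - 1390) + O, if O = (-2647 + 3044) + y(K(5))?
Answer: -749239/42 ≈ -17839.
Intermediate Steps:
y(L) = -1/42 (y(L) = -2/84 = -2*1/84 = -1/42)
O = 16673/42 (O = (-2647 + 3044) - 1/42 = 397 - 1/42 = 16673/42 ≈ 396.98)
((-7144 - 1*9702) - 1390) + O = ((-7144 - 1*9702) - 1390) + 16673/42 = ((-7144 - 9702) - 1390) + 16673/42 = (-16846 - 1390) + 16673/42 = -18236 + 16673/42 = -749239/42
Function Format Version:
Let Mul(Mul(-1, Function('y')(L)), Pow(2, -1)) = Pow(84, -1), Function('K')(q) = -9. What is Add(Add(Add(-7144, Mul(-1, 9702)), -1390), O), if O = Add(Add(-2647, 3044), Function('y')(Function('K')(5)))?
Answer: Rational(-749239, 42) ≈ -17839.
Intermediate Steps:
Function('y')(L) = Rational(-1, 42) (Function('y')(L) = Mul(-2, Pow(84, -1)) = Mul(-2, Rational(1, 84)) = Rational(-1, 42))
O = Rational(16673, 42) (O = Add(Add(-2647, 3044), Rational(-1, 42)) = Add(397, Rational(-1, 42)) = Rational(16673, 42) ≈ 396.98)
Add(Add(Add(-7144, Mul(-1, 9702)), -1390), O) = Add(Add(Add(-7144, Mul(-1, 9702)), -1390), Rational(16673, 42)) = Add(Add(Add(-7144, -9702), -1390), Rational(16673, 42)) = Add(Add(-16846, -1390), Rational(16673, 42)) = Add(-18236, Rational(16673, 42)) = Rational(-749239, 42)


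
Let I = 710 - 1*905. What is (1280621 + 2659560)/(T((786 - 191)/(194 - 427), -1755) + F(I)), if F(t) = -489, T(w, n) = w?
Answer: -918062173/114532 ≈ -8015.8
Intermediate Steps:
I = -195 (I = 710 - 905 = -195)
(1280621 + 2659560)/(T((786 - 191)/(194 - 427), -1755) + F(I)) = (1280621 + 2659560)/((786 - 191)/(194 - 427) - 489) = 3940181/(595/(-233) - 489) = 3940181/(595*(-1/233) - 489) = 3940181/(-595/233 - 489) = 3940181/(-114532/233) = 3940181*(-233/114532) = -918062173/114532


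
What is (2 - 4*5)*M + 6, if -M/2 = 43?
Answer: 1554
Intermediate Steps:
M = -86 (M = -2*43 = -86)
(2 - 4*5)*M + 6 = (2 - 4*5)*(-86) + 6 = (2 - 20)*(-86) + 6 = -18*(-86) + 6 = 1548 + 6 = 1554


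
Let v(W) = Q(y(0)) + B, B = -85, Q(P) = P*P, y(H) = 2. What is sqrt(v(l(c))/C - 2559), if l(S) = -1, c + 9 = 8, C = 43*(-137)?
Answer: 2*I*sqrt(22201688577)/5891 ≈ 50.586*I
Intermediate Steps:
C = -5891
Q(P) = P**2
c = -1 (c = -9 + 8 = -1)
v(W) = -81 (v(W) = 2**2 - 85 = 4 - 85 = -81)
sqrt(v(l(c))/C - 2559) = sqrt(-81/(-5891) - 2559) = sqrt(-81*(-1/5891) - 2559) = sqrt(81/5891 - 2559) = sqrt(-15074988/5891) = 2*I*sqrt(22201688577)/5891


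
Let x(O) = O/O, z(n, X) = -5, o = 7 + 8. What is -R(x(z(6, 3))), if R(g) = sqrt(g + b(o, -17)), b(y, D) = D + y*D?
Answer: -I*sqrt(271) ≈ -16.462*I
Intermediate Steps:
o = 15
b(y, D) = D + D*y
x(O) = 1
R(g) = sqrt(-272 + g) (R(g) = sqrt(g - 17*(1 + 15)) = sqrt(g - 17*16) = sqrt(g - 272) = sqrt(-272 + g))
-R(x(z(6, 3))) = -sqrt(-272 + 1) = -sqrt(-271) = -I*sqrt(271)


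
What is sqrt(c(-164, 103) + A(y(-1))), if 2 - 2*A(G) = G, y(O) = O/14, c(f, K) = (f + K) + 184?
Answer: sqrt(24311)/14 ≈ 11.137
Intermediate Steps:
c(f, K) = 184 + K + f (c(f, K) = (K + f) + 184 = 184 + K + f)
y(O) = O/14 (y(O) = O*(1/14) = O/14)
A(G) = 1 - G/2
sqrt(c(-164, 103) + A(y(-1))) = sqrt((184 + 103 - 164) + (1 - (-1)/28)) = sqrt(123 + (1 - 1/2*(-1/14))) = sqrt(123 + (1 + 1/28)) = sqrt(123 + 29/28) = sqrt(3473/28) = sqrt(24311)/14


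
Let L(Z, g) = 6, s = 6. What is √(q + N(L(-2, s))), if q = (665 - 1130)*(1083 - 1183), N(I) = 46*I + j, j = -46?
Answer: √46730 ≈ 216.17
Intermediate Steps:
N(I) = -46 + 46*I (N(I) = 46*I - 46 = -46 + 46*I)
q = 46500 (q = -465*(-100) = 46500)
√(q + N(L(-2, s))) = √(46500 + (-46 + 46*6)) = √(46500 + (-46 + 276)) = √(46500 + 230) = √46730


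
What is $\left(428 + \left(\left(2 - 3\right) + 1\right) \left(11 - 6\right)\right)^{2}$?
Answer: $183184$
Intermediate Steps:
$\left(428 + \left(\left(2 - 3\right) + 1\right) \left(11 - 6\right)\right)^{2} = \left(428 + \left(-1 + 1\right) 5\right)^{2} = \left(428 + 0 \cdot 5\right)^{2} = \left(428 + 0\right)^{2} = 428^{2} = 183184$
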